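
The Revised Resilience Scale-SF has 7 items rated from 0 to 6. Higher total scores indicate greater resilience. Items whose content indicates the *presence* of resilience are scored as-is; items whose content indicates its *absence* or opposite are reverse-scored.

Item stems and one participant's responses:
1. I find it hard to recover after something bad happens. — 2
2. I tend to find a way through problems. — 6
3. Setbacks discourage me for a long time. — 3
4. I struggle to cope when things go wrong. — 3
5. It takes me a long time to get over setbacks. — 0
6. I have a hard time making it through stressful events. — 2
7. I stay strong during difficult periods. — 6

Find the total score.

32

Items 1, 3, 4, 5, 6 describe the absence/opposite of resilience → reverse-score.
reverse-coded value = 6 − response.
  item 1: 6 − 2 = 4
  item 2: 6
  item 3: 6 − 3 = 3
  item 4: 6 − 3 = 3
  item 5: 6 − 0 = 6
  item 6: 6 − 2 = 4
  item 7: 6
Total = 4 + 6 + 3 + 3 + 6 + 4 + 6 = 32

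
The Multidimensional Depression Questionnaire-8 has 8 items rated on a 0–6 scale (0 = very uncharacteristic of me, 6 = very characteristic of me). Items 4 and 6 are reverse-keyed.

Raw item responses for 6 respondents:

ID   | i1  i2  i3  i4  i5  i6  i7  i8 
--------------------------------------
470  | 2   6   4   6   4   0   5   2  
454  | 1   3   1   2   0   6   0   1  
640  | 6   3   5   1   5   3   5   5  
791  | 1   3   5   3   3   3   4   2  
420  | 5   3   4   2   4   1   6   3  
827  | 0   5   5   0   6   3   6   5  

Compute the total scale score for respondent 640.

37

Respondent 640 raw: 6, 3, 5, 1, 5, 3, 5, 5.
Reverse-coded (reversed = (0+6) − raw = 6 − raw):
  item 1: 6
  item 2: 3
  item 3: 5
  item 4: 6 − 1 = 5
  item 5: 5
  item 6: 6 − 3 = 3
  item 7: 5
  item 8: 5
Sum = 6 + 3 + 5 + 5 + 5 + 3 + 5 + 5 = 37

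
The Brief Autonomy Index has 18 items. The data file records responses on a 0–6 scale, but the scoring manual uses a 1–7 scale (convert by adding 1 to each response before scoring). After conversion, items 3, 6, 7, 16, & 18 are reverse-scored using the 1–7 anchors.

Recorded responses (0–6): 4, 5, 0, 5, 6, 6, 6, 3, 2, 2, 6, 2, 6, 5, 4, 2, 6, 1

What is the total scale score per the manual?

Convert to 1–7: 5, 6, 1, 6, 7, 7, 7, 4, 3, 3, 7, 3, 7, 6, 5, 3, 7, 2
Reverse-coded (on a 1–7 scale, reversed = 8 − raw):
  item 3: 8 − 1 = 7
  item 6: 8 − 7 = 1
  item 7: 8 − 7 = 1
  item 16: 8 − 3 = 5
  item 18: 8 − 2 = 6
Scored: 5, 6, 7, 6, 7, 1, 1, 4, 3, 3, 7, 3, 7, 6, 5, 5, 7, 6
Total = 89

89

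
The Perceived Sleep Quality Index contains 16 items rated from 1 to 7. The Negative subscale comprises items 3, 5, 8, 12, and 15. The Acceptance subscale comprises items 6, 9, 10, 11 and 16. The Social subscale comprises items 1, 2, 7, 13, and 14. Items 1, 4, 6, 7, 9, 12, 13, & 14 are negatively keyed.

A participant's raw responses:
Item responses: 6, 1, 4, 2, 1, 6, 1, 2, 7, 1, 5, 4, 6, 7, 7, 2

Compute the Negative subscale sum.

18

Negative items: 3, 5, 8, 12, 15.
Of these, item 12 is negatively keyed; reverse-coded value = 8 − response.
  item 3: 4
  item 5: 1
  item 8: 2
  item 12: 8 − 4 = 4
  item 15: 7
Sum = 4 + 1 + 2 + 4 + 7 = 18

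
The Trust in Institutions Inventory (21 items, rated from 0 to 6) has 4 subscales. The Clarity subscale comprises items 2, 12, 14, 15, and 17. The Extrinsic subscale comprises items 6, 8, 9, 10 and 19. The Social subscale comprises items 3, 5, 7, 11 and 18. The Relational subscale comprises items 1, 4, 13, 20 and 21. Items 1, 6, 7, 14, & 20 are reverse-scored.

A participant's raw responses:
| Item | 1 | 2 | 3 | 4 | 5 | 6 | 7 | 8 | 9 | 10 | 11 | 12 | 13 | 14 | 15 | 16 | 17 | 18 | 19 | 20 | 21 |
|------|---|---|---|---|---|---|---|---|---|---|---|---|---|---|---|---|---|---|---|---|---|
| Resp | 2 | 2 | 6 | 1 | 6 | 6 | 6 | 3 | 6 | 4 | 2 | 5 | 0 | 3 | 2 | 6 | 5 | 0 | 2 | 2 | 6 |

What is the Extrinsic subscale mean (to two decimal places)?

Extrinsic items: 6, 8, 9, 10, 19.
Of these, item 6 is reverse-scored; on a 0–6 scale, reversed = 6 − raw.
  item 6: 6 − 6 = 0
  item 8: 3
  item 9: 6
  item 10: 4
  item 19: 2
Sum = 0 + 3 + 6 + 4 + 2 = 15
Mean = 15 / 5 = 3.00

3.00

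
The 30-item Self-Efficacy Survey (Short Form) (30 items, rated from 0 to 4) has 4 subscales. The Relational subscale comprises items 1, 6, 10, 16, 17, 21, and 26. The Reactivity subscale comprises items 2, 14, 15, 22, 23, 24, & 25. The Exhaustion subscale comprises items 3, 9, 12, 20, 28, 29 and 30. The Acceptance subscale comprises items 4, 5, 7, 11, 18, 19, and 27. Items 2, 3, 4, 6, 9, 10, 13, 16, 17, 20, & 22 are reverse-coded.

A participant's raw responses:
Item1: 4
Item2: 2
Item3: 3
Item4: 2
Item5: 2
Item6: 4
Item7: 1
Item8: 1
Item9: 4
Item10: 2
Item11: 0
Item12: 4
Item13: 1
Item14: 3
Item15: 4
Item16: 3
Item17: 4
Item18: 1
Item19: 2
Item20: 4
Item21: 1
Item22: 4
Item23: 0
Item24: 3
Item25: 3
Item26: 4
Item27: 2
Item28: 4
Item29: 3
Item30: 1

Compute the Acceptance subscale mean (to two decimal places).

1.43

Acceptance items: 4, 5, 7, 11, 18, 19, 27.
Of these, item 4 is reverse-coded; on a 0–4 scale, reversed = 4 − raw.
  item 4: 4 − 2 = 2
  item 5: 2
  item 7: 1
  item 11: 0
  item 18: 1
  item 19: 2
  item 27: 2
Sum = 2 + 2 + 1 + 0 + 1 + 2 + 2 = 10
Mean = 10 / 7 = 1.43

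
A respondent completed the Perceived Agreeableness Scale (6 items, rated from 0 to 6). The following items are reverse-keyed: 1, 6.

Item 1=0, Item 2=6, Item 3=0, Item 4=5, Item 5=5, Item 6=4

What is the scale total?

24

Reverse-coded items (on a 0–6 scale, reversed = 6 − raw):
  item 1: 6 − 0 = 6
  item 6: 6 − 4 = 2
Scored items: 6, 6, 0, 5, 5, 2
Total = 6 + 6 + 0 + 5 + 5 + 2 = 24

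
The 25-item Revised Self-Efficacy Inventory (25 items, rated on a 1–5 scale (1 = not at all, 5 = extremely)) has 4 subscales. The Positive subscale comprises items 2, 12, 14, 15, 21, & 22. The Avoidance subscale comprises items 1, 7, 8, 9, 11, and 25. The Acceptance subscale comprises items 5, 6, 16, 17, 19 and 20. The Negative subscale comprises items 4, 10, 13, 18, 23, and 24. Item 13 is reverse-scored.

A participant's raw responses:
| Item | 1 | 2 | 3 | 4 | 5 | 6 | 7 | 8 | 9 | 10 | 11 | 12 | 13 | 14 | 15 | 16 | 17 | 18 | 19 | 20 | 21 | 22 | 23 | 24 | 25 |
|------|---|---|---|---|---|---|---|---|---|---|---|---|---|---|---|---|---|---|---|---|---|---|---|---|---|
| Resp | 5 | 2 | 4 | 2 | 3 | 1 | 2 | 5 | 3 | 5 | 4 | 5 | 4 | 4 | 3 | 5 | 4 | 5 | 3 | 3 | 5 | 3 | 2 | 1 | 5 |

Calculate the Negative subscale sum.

17

Negative items: 4, 10, 13, 18, 23, 24.
Of these, item 13 is reverse-scored; on a 1–5 scale, reversed = 6 − raw.
  item 4: 2
  item 10: 5
  item 13: 6 − 4 = 2
  item 18: 5
  item 23: 2
  item 24: 1
Sum = 2 + 5 + 2 + 5 + 2 + 1 = 17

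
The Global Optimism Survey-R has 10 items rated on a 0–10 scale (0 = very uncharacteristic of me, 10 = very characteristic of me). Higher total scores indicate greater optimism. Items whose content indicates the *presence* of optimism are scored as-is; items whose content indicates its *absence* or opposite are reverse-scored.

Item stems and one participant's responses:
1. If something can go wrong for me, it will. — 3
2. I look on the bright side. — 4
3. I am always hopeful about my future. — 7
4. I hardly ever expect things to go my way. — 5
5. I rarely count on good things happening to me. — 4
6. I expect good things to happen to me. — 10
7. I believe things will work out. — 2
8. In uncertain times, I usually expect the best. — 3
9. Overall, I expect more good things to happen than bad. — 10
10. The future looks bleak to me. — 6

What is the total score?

Items 1, 4, 5, 10 describe the absence/opposite of optimism → reverse-score.
on a 0–10 scale, reversed = 10 − raw.
  item 1: 10 − 3 = 7
  item 2: 4
  item 3: 7
  item 4: 10 − 5 = 5
  item 5: 10 − 4 = 6
  item 6: 10
  item 7: 2
  item 8: 3
  item 9: 10
  item 10: 10 − 6 = 4
Total = 7 + 4 + 7 + 5 + 6 + 10 + 2 + 3 + 10 + 4 = 58

58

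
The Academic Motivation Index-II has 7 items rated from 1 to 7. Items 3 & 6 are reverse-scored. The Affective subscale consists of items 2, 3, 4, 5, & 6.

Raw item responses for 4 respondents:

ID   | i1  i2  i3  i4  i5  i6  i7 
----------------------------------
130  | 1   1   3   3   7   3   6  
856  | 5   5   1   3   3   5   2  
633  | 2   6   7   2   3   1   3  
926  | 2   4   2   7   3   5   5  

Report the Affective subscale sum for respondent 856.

21

Respondent 856 raw: 5, 5, 1, 3, 3, 5, 2.
Affective items: 2, 3, 4, 5, 6.
Reverse-coded (on a 1–7 scale, reversed = 8 − raw):
  item 2: 5
  item 3: 8 − 1 = 7
  item 4: 3
  item 5: 3
  item 6: 8 − 5 = 3
Sum = 5 + 7 + 3 + 3 + 3 = 21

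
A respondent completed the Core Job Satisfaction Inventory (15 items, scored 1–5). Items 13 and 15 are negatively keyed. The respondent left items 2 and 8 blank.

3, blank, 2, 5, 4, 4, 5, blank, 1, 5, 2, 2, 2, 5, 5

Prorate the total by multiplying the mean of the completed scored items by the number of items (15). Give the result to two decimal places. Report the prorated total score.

49.62

Reverse-coded (reverse-coded value = 6 − response):
  item 13: 6 − 2 = 4
  item 15: 6 − 5 = 1
Completed scored items (13 of 15): 3, 2, 5, 4, 4, 5, 1, 5, 2, 2, 4, 5, 1; sum = 43.
Person mean = 43 / 13 ≈ 3.3077
Prorated total = (43 / 13) × 15 = 49.62 (to 2 dp)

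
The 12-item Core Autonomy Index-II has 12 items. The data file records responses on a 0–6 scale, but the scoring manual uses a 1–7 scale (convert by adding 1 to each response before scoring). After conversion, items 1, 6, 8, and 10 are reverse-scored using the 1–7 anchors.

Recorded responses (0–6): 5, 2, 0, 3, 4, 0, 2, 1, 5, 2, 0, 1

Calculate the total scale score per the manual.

45

Convert to 1–7: 6, 3, 1, 4, 5, 1, 3, 2, 6, 3, 1, 2
Reverse-coded (reverse-coded value = 8 − response):
  item 1: 8 − 6 = 2
  item 6: 8 − 1 = 7
  item 8: 8 − 2 = 6
  item 10: 8 − 3 = 5
Scored: 2, 3, 1, 4, 5, 7, 3, 6, 6, 5, 1, 2
Total = 45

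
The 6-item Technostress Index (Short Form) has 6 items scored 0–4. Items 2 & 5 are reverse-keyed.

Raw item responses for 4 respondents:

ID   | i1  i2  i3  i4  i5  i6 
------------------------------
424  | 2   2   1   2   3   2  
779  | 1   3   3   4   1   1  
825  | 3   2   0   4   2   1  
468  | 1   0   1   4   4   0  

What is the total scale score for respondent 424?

10

Respondent 424 raw: 2, 2, 1, 2, 3, 2.
Reverse-coded (reverse-coded value = 4 − response):
  item 1: 2
  item 2: 4 − 2 = 2
  item 3: 1
  item 4: 2
  item 5: 4 − 3 = 1
  item 6: 2
Sum = 2 + 2 + 1 + 2 + 1 + 2 = 10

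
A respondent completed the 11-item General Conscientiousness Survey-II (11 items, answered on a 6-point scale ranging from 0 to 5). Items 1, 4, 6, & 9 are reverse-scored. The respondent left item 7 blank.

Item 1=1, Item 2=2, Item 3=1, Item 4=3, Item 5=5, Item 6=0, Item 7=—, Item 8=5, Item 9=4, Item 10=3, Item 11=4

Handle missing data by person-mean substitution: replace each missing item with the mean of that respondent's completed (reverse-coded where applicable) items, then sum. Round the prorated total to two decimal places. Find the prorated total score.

Reverse-coded (reversed = (0+5) − raw = 5 − raw):
  item 1: 5 − 1 = 4
  item 4: 5 − 3 = 2
  item 6: 5 − 0 = 5
  item 9: 5 − 4 = 1
Completed scored items (10 of 11): 4, 2, 1, 2, 5, 5, 5, 1, 3, 4; sum = 32.
Person mean = 32 / 10 ≈ 3.2000
Prorated total = (32 / 10) × 11 = 35.20 (to 2 dp)

35.20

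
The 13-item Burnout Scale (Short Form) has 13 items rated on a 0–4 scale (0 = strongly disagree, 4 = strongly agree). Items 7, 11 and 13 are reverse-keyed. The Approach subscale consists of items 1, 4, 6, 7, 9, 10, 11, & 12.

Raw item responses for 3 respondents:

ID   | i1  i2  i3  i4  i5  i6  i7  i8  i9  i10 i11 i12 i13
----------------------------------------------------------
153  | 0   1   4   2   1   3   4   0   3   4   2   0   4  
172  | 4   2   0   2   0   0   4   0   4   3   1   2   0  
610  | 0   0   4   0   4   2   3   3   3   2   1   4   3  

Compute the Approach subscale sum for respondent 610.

Respondent 610 raw: 0, 0, 4, 0, 4, 2, 3, 3, 3, 2, 1, 4, 3.
Approach items: 1, 4, 6, 7, 9, 10, 11, 12.
Reverse-coded (reverse-coded value = 4 − response):
  item 1: 0
  item 4: 0
  item 6: 2
  item 7: 4 − 3 = 1
  item 9: 3
  item 10: 2
  item 11: 4 − 1 = 3
  item 12: 4
Sum = 0 + 0 + 2 + 1 + 3 + 2 + 3 + 4 = 15

15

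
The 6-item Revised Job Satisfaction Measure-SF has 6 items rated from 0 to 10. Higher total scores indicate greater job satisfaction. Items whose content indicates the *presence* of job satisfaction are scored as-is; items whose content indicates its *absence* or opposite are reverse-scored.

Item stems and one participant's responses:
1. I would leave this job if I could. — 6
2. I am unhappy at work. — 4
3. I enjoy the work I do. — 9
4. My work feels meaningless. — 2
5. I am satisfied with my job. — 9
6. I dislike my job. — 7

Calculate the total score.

39

Items 1, 2, 4, 6 describe the absence/opposite of job satisfaction → reverse-score.
on a 0–10 scale, reversed = 10 − raw.
  item 1: 10 − 6 = 4
  item 2: 10 − 4 = 6
  item 3: 9
  item 4: 10 − 2 = 8
  item 5: 9
  item 6: 10 − 7 = 3
Total = 4 + 6 + 9 + 8 + 9 + 3 = 39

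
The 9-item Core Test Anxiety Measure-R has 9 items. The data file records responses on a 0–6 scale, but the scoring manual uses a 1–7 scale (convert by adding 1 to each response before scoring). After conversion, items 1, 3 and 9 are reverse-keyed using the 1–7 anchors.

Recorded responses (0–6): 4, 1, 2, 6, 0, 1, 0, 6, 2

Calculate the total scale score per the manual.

Convert to 1–7: 5, 2, 3, 7, 1, 2, 1, 7, 3
Reverse-coded (on a 1–7 scale, reversed = 8 − raw):
  item 1: 8 − 5 = 3
  item 3: 8 − 3 = 5
  item 9: 8 − 3 = 5
Scored: 3, 2, 5, 7, 1, 2, 1, 7, 5
Total = 33

33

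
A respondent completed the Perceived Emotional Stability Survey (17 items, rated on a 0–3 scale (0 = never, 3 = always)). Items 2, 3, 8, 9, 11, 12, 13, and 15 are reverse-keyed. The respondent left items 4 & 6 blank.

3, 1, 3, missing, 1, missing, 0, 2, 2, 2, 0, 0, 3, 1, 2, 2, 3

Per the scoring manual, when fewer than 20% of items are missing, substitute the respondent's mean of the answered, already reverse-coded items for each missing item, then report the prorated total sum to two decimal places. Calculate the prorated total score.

26.07

Reverse-coded (reversed = (0+3) − raw = 3 − raw):
  item 2: 3 − 1 = 2
  item 3: 3 − 3 = 0
  item 8: 3 − 2 = 1
  item 9: 3 − 2 = 1
  item 11: 3 − 0 = 3
  item 12: 3 − 0 = 3
  item 13: 3 − 3 = 0
  item 15: 3 − 2 = 1
Completed scored items (15 of 17): 3, 2, 0, 1, 0, 1, 1, 2, 3, 3, 0, 1, 1, 2, 3; sum = 23.
Person mean = 23 / 15 ≈ 1.5333
Prorated total = (23 / 15) × 17 = 26.07 (to 2 dp)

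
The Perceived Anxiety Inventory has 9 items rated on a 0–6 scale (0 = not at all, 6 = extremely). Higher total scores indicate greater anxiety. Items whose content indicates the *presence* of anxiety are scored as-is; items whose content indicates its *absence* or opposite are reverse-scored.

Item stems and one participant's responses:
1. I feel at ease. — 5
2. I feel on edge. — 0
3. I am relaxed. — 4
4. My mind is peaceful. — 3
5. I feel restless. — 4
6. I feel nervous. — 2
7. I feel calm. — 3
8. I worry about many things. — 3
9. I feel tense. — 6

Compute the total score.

Items 1, 3, 4, 7 describe the absence/opposite of anxiety → reverse-score.
reverse-coded value = 6 − response.
  item 1: 6 − 5 = 1
  item 2: 0
  item 3: 6 − 4 = 2
  item 4: 6 − 3 = 3
  item 5: 4
  item 6: 2
  item 7: 6 − 3 = 3
  item 8: 3
  item 9: 6
Total = 1 + 0 + 2 + 3 + 4 + 2 + 3 + 3 + 6 = 24

24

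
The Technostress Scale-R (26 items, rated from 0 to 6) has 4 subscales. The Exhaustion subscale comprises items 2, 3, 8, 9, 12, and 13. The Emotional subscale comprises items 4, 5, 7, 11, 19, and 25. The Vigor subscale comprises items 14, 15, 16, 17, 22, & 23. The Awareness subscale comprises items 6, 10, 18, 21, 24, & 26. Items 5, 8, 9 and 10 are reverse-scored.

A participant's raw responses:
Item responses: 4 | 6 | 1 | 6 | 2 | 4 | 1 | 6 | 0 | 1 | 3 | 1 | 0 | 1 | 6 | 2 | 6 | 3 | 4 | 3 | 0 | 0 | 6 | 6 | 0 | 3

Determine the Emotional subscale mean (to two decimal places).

3.00

Emotional items: 4, 5, 7, 11, 19, 25.
Of these, item 5 is reverse-scored; reversed = (0+6) − raw = 6 − raw.
  item 4: 6
  item 5: 6 − 2 = 4
  item 7: 1
  item 11: 3
  item 19: 4
  item 25: 0
Sum = 6 + 4 + 1 + 3 + 4 + 0 = 18
Mean = 18 / 6 = 3.00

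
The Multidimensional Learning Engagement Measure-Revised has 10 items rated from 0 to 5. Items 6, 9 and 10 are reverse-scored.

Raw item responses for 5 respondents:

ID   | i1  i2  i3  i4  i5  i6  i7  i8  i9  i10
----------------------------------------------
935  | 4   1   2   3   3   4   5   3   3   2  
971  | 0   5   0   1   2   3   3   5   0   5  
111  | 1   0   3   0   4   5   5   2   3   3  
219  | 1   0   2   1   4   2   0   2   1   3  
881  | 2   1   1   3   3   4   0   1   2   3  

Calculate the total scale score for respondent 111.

19

Respondent 111 raw: 1, 0, 3, 0, 4, 5, 5, 2, 3, 3.
Reverse-coded (on a 0–5 scale, reversed = 5 − raw):
  item 1: 1
  item 2: 0
  item 3: 3
  item 4: 0
  item 5: 4
  item 6: 5 − 5 = 0
  item 7: 5
  item 8: 2
  item 9: 5 − 3 = 2
  item 10: 5 − 3 = 2
Sum = 1 + 0 + 3 + 0 + 4 + 0 + 5 + 2 + 2 + 2 = 19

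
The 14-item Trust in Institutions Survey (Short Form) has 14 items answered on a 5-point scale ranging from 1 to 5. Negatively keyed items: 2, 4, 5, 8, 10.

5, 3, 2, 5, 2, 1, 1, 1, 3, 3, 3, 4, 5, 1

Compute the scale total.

Raw sum = 39. Negatively keyed items: 2, 4, 5, 8, 10; their raw sum = 14.
Each reversal replaces raw with 6 − raw, changing the total by 6 − 2·raw per item.
Total = 39 + 5·6 − 2·14 = 39 + 30 − 28 = 41

41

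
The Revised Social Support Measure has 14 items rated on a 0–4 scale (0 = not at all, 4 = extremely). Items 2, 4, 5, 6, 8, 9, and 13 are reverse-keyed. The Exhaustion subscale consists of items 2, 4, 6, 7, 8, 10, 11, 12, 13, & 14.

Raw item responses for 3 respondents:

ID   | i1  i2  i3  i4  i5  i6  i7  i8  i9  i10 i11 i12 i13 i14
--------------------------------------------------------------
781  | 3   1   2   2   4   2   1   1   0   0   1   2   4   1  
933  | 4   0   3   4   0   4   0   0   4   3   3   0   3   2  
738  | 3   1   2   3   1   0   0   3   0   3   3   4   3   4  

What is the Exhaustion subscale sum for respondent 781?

Respondent 781 raw: 3, 1, 2, 2, 4, 2, 1, 1, 0, 0, 1, 2, 4, 1.
Exhaustion items: 2, 4, 6, 7, 8, 10, 11, 12, 13, 14.
Reverse-coded (reversed = (0+4) − raw = 4 − raw):
  item 2: 4 − 1 = 3
  item 4: 4 − 2 = 2
  item 6: 4 − 2 = 2
  item 7: 1
  item 8: 4 − 1 = 3
  item 10: 0
  item 11: 1
  item 12: 2
  item 13: 4 − 4 = 0
  item 14: 1
Sum = 3 + 2 + 2 + 1 + 3 + 0 + 1 + 2 + 0 + 1 = 15

15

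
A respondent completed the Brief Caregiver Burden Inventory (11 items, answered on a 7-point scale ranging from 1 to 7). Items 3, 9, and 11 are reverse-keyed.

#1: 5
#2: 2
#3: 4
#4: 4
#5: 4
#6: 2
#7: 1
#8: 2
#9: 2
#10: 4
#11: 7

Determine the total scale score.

Reversing items 3, 9, and 11 with 8 − raw:
Total = 5 + 2 + (8−4) + 4 + 4 + 2 + 1 + 2 + (8−2) + 4 + (8−7)
      = 5 + 2 + 4 + 4 + 4 + 2 + 1 + 2 + 6 + 4 + 1 = 35

35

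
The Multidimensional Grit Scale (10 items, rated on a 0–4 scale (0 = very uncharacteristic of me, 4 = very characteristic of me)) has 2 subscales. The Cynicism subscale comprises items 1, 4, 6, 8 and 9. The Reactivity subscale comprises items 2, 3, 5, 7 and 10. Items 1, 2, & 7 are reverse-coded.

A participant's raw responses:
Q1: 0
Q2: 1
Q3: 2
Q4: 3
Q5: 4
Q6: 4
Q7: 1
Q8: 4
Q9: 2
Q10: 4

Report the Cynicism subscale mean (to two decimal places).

Cynicism items: 1, 4, 6, 8, 9.
Of these, item 1 is reverse-coded; on a 0–4 scale, reversed = 4 − raw.
  item 1: 4 − 0 = 4
  item 4: 3
  item 6: 4
  item 8: 4
  item 9: 2
Sum = 4 + 3 + 4 + 4 + 2 = 17
Mean = 17 / 5 = 3.40

3.40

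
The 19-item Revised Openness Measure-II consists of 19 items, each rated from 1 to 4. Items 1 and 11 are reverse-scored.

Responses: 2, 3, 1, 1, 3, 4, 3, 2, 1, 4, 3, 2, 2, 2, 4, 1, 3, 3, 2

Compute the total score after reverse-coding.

Reversing items 1 & 11 with 5 − raw:
Total = (5−2) + 3 + 1 + 1 + 3 + 4 + 3 + 2 + 1 + 4 + (5−3) + 2 + 2 + 2 + 4 + 1 + 3 + 3 + 2
      = 3 + 3 + 1 + 1 + 3 + 4 + 3 + 2 + 1 + 4 + 2 + 2 + 2 + 2 + 4 + 1 + 3 + 3 + 2 = 46

46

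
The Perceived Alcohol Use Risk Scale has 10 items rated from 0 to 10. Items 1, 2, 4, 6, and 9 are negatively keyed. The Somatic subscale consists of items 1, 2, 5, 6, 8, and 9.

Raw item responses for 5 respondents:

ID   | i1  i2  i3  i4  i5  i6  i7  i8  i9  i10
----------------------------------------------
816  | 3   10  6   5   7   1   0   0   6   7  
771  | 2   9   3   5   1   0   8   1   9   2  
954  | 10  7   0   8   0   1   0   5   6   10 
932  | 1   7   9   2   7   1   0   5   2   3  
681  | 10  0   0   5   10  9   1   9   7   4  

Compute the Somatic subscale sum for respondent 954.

Respondent 954 raw: 10, 7, 0, 8, 0, 1, 0, 5, 6, 10.
Somatic items: 1, 2, 5, 6, 8, 9.
Reverse-coded (reversed = (0+10) − raw = 10 − raw):
  item 1: 10 − 10 = 0
  item 2: 10 − 7 = 3
  item 5: 0
  item 6: 10 − 1 = 9
  item 8: 5
  item 9: 10 − 6 = 4
Sum = 0 + 3 + 0 + 9 + 5 + 4 = 21

21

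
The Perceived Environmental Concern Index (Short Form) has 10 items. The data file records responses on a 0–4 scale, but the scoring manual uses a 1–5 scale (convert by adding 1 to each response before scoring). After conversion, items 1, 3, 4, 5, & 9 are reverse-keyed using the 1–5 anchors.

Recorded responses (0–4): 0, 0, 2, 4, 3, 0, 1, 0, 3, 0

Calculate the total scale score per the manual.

19

Convert to 1–5: 1, 1, 3, 5, 4, 1, 2, 1, 4, 1
Reverse-coded (reverse-coded value = 6 − response):
  item 1: 6 − 1 = 5
  item 3: 6 − 3 = 3
  item 4: 6 − 5 = 1
  item 5: 6 − 4 = 2
  item 9: 6 − 4 = 2
Scored: 5, 1, 3, 1, 2, 1, 2, 1, 2, 1
Total = 19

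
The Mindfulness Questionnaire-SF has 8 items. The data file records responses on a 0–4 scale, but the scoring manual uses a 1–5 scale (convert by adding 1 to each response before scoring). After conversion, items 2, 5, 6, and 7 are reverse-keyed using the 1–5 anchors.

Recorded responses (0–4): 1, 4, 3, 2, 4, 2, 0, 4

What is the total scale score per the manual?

24

Convert to 1–5: 2, 5, 4, 3, 5, 3, 1, 5
Reverse-coded (reverse-coded value = 6 − response):
  item 2: 6 − 5 = 1
  item 5: 6 − 5 = 1
  item 6: 6 − 3 = 3
  item 7: 6 − 1 = 5
Scored: 2, 1, 4, 3, 1, 3, 5, 5
Total = 24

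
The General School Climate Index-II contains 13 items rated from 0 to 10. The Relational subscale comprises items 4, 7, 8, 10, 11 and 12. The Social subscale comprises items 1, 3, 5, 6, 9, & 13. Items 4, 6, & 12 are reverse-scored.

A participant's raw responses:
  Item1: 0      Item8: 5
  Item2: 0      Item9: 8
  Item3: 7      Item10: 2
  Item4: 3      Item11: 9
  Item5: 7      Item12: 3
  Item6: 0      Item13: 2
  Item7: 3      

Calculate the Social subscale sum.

34

Social items: 1, 3, 5, 6, 9, 13.
Of these, item 6 is reverse-scored; reversed = (0+10) − raw = 10 − raw.
  item 1: 0
  item 3: 7
  item 5: 7
  item 6: 10 − 0 = 10
  item 9: 8
  item 13: 2
Sum = 0 + 7 + 7 + 10 + 8 + 2 = 34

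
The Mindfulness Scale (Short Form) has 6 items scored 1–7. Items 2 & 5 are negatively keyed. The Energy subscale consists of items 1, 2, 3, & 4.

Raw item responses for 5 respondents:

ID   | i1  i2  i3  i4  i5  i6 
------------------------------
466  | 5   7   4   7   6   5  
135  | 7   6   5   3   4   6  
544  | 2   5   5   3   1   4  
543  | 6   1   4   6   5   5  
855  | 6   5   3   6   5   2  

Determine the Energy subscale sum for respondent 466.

17

Respondent 466 raw: 5, 7, 4, 7, 6, 5.
Energy items: 1, 2, 3, 4.
Reverse-coded (reversed = (1+7) − raw = 8 − raw):
  item 1: 5
  item 2: 8 − 7 = 1
  item 3: 4
  item 4: 7
Sum = 5 + 1 + 4 + 7 = 17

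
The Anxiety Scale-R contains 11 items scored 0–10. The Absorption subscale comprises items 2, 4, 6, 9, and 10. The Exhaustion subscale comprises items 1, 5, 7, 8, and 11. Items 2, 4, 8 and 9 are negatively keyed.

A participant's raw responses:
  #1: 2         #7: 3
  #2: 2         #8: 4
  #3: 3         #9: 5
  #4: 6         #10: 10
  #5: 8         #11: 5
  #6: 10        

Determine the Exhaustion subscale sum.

24

Exhaustion items: 1, 5, 7, 8, 11.
Of these, item 8 is negatively keyed; reversed = (0+10) − raw = 10 − raw.
  item 1: 2
  item 5: 8
  item 7: 3
  item 8: 10 − 4 = 6
  item 11: 5
Sum = 2 + 8 + 3 + 6 + 5 = 24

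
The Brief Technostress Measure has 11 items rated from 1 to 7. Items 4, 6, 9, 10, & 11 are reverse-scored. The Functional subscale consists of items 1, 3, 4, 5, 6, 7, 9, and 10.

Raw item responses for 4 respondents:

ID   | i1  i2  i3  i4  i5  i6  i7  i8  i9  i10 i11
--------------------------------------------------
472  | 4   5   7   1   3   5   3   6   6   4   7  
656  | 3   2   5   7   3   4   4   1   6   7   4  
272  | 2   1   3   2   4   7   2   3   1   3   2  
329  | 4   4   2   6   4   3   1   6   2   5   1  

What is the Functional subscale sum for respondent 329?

Respondent 329 raw: 4, 4, 2, 6, 4, 3, 1, 6, 2, 5, 1.
Functional items: 1, 3, 4, 5, 6, 7, 9, 10.
Reverse-coded (reverse-coded value = 8 − response):
  item 1: 4
  item 3: 2
  item 4: 8 − 6 = 2
  item 5: 4
  item 6: 8 − 3 = 5
  item 7: 1
  item 9: 8 − 2 = 6
  item 10: 8 − 5 = 3
Sum = 4 + 2 + 2 + 4 + 5 + 1 + 6 + 3 = 27

27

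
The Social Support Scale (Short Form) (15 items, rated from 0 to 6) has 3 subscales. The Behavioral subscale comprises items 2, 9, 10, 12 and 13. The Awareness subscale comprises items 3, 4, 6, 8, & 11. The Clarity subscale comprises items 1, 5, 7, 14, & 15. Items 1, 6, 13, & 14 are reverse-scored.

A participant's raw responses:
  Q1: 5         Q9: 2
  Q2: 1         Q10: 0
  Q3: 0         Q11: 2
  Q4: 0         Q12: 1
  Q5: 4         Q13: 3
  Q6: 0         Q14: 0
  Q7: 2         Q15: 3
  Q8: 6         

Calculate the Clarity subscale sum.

16

Clarity items: 1, 5, 7, 14, 15.
Of these, items 1 & 14 are reverse-scored; reversed = (0+6) − raw = 6 − raw.
  item 1: 6 − 5 = 1
  item 5: 4
  item 7: 2
  item 14: 6 − 0 = 6
  item 15: 3
Sum = 1 + 4 + 2 + 6 + 3 = 16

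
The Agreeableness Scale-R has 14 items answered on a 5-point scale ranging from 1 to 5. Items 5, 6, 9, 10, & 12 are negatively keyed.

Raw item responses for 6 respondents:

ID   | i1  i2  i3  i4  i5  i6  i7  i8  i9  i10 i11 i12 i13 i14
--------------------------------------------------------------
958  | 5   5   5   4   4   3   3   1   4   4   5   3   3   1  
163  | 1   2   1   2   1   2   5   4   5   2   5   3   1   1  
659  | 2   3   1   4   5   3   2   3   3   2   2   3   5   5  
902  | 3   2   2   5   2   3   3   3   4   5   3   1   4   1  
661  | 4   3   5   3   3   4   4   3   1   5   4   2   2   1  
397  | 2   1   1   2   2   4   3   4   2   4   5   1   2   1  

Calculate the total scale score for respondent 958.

44

Respondent 958 raw: 5, 5, 5, 4, 4, 3, 3, 1, 4, 4, 5, 3, 3, 1.
Reverse-coded (reversed = (1+5) − raw = 6 − raw):
  item 1: 5
  item 2: 5
  item 3: 5
  item 4: 4
  item 5: 6 − 4 = 2
  item 6: 6 − 3 = 3
  item 7: 3
  item 8: 1
  item 9: 6 − 4 = 2
  item 10: 6 − 4 = 2
  item 11: 5
  item 12: 6 − 3 = 3
  item 13: 3
  item 14: 1
Sum = 5 + 5 + 5 + 4 + 2 + 3 + 3 + 1 + 2 + 2 + 5 + 3 + 3 + 1 = 44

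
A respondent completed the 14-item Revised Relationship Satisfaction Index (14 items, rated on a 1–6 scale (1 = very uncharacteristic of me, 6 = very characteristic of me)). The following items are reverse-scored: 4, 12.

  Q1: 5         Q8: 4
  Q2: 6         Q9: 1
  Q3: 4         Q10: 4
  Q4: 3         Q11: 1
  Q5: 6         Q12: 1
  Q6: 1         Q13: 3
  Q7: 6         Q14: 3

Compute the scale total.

Raw sum = 48. Reverse-scored items: 4, 12; their raw sum = 4.
Each reversal replaces raw with 7 − raw, changing the total by 7 − 2·raw per item.
Total = 48 + 2·7 − 2·4 = 48 + 14 − 8 = 54

54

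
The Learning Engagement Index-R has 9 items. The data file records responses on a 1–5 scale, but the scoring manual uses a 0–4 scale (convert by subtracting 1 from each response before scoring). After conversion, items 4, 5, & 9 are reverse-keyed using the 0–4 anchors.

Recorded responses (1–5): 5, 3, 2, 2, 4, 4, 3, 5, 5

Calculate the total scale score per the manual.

Convert to 0–4: 4, 2, 1, 1, 3, 3, 2, 4, 4
Reverse-coded (reversed = (0+4) − raw = 4 − raw):
  item 4: 4 − 1 = 3
  item 5: 4 − 3 = 1
  item 9: 4 − 4 = 0
Scored: 4, 2, 1, 3, 1, 3, 2, 4, 0
Total = 20

20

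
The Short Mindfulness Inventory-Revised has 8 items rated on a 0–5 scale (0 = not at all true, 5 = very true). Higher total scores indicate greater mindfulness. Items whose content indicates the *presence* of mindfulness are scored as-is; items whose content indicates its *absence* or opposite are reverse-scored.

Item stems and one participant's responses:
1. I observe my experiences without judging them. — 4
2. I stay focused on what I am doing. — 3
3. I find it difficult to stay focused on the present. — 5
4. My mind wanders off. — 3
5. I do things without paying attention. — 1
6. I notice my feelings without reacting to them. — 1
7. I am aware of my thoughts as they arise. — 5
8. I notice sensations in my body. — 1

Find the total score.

Items 3, 4, 5 describe the absence/opposite of mindfulness → reverse-score.
reversed = (0+5) − raw = 5 − raw.
  item 1: 4
  item 2: 3
  item 3: 5 − 5 = 0
  item 4: 5 − 3 = 2
  item 5: 5 − 1 = 4
  item 6: 1
  item 7: 5
  item 8: 1
Total = 4 + 3 + 0 + 2 + 4 + 1 + 5 + 1 = 20

20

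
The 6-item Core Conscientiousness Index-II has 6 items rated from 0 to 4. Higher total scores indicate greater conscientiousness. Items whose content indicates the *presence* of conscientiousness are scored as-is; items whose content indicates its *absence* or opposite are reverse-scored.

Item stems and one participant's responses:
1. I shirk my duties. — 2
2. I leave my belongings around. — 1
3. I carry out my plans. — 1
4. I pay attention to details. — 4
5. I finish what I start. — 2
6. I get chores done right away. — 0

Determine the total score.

Items 1, 2 describe the absence/opposite of conscientiousness → reverse-score.
reverse-coded value = 4 − response.
  item 1: 4 − 2 = 2
  item 2: 4 − 1 = 3
  item 3: 1
  item 4: 4
  item 5: 2
  item 6: 0
Total = 2 + 3 + 1 + 4 + 2 + 0 = 12

12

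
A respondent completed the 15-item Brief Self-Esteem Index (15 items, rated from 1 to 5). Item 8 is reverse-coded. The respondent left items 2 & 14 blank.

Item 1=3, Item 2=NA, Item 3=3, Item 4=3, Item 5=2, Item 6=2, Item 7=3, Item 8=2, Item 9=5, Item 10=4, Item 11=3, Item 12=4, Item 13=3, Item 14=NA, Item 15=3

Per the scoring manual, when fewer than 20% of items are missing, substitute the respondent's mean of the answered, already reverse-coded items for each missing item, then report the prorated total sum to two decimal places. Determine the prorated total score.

Reverse-coded (reversed = (1+5) − raw = 6 − raw):
  item 8: 6 − 2 = 4
Completed scored items (13 of 15): 3, 3, 3, 2, 2, 3, 4, 5, 4, 3, 4, 3, 3; sum = 42.
Person mean = 42 / 13 ≈ 3.2308
Prorated total = (42 / 13) × 15 = 48.46 (to 2 dp)

48.46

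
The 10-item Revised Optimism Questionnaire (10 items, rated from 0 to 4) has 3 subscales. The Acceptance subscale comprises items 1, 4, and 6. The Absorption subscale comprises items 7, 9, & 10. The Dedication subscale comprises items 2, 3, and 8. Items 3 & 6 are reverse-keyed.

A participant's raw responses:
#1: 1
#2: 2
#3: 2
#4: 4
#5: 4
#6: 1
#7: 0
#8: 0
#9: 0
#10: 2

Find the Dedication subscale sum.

Dedication items: 2, 3, 8.
Of these, item 3 is reverse-keyed; reversed = (0+4) − raw = 4 − raw.
  item 2: 2
  item 3: 4 − 2 = 2
  item 8: 0
Sum = 2 + 2 + 0 = 4

4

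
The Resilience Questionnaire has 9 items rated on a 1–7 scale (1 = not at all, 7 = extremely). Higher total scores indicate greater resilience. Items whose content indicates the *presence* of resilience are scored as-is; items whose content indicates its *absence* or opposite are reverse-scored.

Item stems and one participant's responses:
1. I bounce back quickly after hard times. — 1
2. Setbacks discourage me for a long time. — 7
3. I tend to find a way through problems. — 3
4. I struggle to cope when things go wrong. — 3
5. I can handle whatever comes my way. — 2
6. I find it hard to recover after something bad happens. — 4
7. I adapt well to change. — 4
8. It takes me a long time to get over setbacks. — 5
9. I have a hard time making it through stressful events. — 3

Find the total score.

Items 2, 4, 6, 8, 9 describe the absence/opposite of resilience → reverse-score.
reversed = (1+7) − raw = 8 − raw.
  item 1: 1
  item 2: 8 − 7 = 1
  item 3: 3
  item 4: 8 − 3 = 5
  item 5: 2
  item 6: 8 − 4 = 4
  item 7: 4
  item 8: 8 − 5 = 3
  item 9: 8 − 3 = 5
Total = 1 + 1 + 3 + 5 + 2 + 4 + 4 + 3 + 5 = 28

28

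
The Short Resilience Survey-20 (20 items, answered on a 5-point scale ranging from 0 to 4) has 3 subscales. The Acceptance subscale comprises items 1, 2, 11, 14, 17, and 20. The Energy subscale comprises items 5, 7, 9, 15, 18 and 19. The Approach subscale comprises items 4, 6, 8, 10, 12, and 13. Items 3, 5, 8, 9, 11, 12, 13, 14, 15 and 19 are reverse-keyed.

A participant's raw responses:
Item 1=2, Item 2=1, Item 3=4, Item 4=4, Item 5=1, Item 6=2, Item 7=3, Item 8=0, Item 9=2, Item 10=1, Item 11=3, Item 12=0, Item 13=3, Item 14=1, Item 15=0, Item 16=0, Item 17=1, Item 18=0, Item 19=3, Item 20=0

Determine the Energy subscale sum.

Energy items: 5, 7, 9, 15, 18, 19.
Of these, items 5, 9, 15, and 19 are reverse-keyed; reversed = (0+4) − raw = 4 − raw.
  item 5: 4 − 1 = 3
  item 7: 3
  item 9: 4 − 2 = 2
  item 15: 4 − 0 = 4
  item 18: 0
  item 19: 4 − 3 = 1
Sum = 3 + 3 + 2 + 4 + 0 + 1 = 13

13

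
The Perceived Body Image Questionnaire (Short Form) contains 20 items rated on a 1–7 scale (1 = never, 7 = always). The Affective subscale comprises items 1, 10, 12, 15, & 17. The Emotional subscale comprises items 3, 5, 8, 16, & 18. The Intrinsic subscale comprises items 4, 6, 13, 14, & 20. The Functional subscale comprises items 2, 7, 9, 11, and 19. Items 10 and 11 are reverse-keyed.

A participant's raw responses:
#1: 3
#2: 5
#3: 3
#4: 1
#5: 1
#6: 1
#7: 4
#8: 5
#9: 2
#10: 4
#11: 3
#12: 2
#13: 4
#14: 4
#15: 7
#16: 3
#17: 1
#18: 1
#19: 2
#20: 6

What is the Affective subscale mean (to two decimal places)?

Affective items: 1, 10, 12, 15, 17.
Of these, item 10 is reverse-keyed; reversed = (1+7) − raw = 8 − raw.
  item 1: 3
  item 10: 8 − 4 = 4
  item 12: 2
  item 15: 7
  item 17: 1
Sum = 3 + 4 + 2 + 7 + 1 = 17
Mean = 17 / 5 = 3.40

3.40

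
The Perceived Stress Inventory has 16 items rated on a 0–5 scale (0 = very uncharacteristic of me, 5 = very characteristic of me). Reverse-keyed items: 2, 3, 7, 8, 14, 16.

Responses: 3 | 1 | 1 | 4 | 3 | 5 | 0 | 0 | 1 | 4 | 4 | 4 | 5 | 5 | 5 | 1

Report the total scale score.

Apply reverse scoring (on a 0–5 scale, reversed = 5 − raw):
  item 2: 5 − 1 = 4
  item 3: 5 − 1 = 4
  item 7: 5 − 0 = 5
  item 8: 5 − 0 = 5
  item 14: 5 − 5 = 0
  item 16: 5 − 1 = 4
After reverse-coding: 3, 4, 4, 4, 3, 5, 5, 5, 1, 4, 4, 4, 5, 0, 5, 4
Total = 3 + 4 + 4 + 4 + 3 + 5 + 5 + 5 + 1 + 4 + 4 + 4 + 5 + 0 + 5 + 4 = 60

60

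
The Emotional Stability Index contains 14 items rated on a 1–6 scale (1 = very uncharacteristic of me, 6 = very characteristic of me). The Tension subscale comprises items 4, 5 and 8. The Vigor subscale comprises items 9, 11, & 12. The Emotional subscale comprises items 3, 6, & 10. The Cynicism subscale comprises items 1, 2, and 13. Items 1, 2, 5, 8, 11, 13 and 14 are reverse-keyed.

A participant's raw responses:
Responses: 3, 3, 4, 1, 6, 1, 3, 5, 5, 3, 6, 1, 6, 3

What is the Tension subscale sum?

4

Tension items: 4, 5, 8.
Of these, items 5 & 8 are reverse-keyed; reversed = (1+6) − raw = 7 − raw.
  item 4: 1
  item 5: 7 − 6 = 1
  item 8: 7 − 5 = 2
Sum = 1 + 1 + 2 = 4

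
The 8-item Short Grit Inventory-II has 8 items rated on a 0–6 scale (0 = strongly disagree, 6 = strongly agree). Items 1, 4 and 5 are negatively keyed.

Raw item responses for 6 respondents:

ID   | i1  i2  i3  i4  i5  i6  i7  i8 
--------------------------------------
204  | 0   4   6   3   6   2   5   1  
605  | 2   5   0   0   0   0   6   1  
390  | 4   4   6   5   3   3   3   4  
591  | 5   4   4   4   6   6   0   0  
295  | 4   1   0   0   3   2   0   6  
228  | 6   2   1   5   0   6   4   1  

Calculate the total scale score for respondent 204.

Respondent 204 raw: 0, 4, 6, 3, 6, 2, 5, 1.
Reverse-coded (reverse-coded value = 6 − response):
  item 1: 6 − 0 = 6
  item 2: 4
  item 3: 6
  item 4: 6 − 3 = 3
  item 5: 6 − 6 = 0
  item 6: 2
  item 7: 5
  item 8: 1
Sum = 6 + 4 + 6 + 3 + 0 + 2 + 5 + 1 = 27

27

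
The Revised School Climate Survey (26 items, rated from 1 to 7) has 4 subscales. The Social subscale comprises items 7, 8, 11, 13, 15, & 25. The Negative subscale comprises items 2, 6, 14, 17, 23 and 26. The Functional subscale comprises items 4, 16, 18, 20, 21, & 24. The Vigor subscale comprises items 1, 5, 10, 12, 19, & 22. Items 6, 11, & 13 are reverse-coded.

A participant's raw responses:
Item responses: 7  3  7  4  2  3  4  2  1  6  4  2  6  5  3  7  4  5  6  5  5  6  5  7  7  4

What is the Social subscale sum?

22

Social items: 7, 8, 11, 13, 15, 25.
Of these, items 11 & 13 are reverse-coded; reverse-coded value = 8 − response.
  item 7: 4
  item 8: 2
  item 11: 8 − 4 = 4
  item 13: 8 − 6 = 2
  item 15: 3
  item 25: 7
Sum = 4 + 2 + 4 + 2 + 3 + 7 = 22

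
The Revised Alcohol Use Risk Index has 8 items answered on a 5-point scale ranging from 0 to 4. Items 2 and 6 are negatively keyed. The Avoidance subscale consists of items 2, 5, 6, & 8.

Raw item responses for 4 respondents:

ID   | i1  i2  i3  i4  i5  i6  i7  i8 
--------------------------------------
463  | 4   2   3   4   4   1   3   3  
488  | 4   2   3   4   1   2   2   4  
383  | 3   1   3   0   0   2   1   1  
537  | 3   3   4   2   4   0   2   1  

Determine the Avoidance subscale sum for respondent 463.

Respondent 463 raw: 4, 2, 3, 4, 4, 1, 3, 3.
Avoidance items: 2, 5, 6, 8.
Reverse-coded (on a 0–4 scale, reversed = 4 − raw):
  item 2: 4 − 2 = 2
  item 5: 4
  item 6: 4 − 1 = 3
  item 8: 3
Sum = 2 + 4 + 3 + 3 = 12

12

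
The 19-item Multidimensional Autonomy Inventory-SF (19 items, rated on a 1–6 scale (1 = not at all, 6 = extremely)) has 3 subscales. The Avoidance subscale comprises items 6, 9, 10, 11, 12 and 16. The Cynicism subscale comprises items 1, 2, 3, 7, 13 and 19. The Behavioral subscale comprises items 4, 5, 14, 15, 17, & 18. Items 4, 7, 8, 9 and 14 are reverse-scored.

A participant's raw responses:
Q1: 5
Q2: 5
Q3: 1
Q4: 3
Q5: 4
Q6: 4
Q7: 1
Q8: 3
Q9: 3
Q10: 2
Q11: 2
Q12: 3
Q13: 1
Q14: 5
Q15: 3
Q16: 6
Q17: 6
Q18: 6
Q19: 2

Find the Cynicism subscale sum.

20

Cynicism items: 1, 2, 3, 7, 13, 19.
Of these, item 7 is reverse-scored; reverse-coded value = 7 − response.
  item 1: 5
  item 2: 5
  item 3: 1
  item 7: 7 − 1 = 6
  item 13: 1
  item 19: 2
Sum = 5 + 5 + 1 + 6 + 1 + 2 = 20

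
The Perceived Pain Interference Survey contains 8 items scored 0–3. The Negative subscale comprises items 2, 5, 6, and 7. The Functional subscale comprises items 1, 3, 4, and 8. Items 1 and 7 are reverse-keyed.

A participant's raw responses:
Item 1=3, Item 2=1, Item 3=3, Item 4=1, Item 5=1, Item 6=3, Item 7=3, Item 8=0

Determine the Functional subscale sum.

4

Functional items: 1, 3, 4, 8.
Of these, item 1 is reverse-keyed; on a 0–3 scale, reversed = 3 − raw.
  item 1: 3 − 3 = 0
  item 3: 3
  item 4: 1
  item 8: 0
Sum = 0 + 3 + 1 + 0 = 4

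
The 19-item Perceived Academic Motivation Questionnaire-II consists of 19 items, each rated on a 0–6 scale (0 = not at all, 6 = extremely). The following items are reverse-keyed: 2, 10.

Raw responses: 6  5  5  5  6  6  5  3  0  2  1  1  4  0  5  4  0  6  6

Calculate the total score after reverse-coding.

Raw sum = 70. Reverse-keyed items: 2, 10; their raw sum = 7.
Each reversal replaces raw with 6 − raw, changing the total by 6 − 2·raw per item.
Total = 70 + 2·6 − 2·7 = 70 + 12 − 14 = 68

68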